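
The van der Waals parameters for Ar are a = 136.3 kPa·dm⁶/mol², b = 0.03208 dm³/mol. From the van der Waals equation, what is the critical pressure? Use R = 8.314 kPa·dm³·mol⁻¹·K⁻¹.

For a van der Waals gas, P_c = a/(27b²).
P_c = 136.3/(27×(0.03208)²) = 136.3/0.027786 = 4905 kPa

P_c ≈ 4905 kPa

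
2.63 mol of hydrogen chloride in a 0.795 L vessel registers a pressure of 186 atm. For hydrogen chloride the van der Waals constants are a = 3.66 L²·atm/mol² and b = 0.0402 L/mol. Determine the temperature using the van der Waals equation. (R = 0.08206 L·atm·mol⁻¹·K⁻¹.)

T ≈ 722.0 K

T = (P + a n²/V²)(V − nb)/(nR)
P + a n²/V² = 186 + (3.66)(2.63)²/(0.795)² = 226.06 atm
V − nb = 0.795 − (2.63)(0.0402) = 0.68927 L
T = (226.06)(0.68927)/((2.63)(0.08206)) = 722.0 K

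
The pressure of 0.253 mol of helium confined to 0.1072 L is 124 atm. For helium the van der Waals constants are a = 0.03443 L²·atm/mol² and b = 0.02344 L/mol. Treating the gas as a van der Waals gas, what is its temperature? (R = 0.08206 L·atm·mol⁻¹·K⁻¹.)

T ≈ 605.8 K

T = (P + a n²/V²)(V − nb)/(nR)
P + a n²/V² = 124 + (0.03443)(0.253)²/(0.1072)² = 124.19 atm
V − nb = 0.1072 − (0.253)(0.02344) = 0.10127 L
T = (124.19)(0.10127)/((0.253)(0.08206)) = 605.8 K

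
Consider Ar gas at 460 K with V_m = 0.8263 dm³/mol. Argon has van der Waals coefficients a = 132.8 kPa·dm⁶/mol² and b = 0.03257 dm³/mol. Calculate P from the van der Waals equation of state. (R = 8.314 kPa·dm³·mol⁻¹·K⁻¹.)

P = RT/(V_m − b) − a/V_m²
RT/(V_m − b) = (8.314)(460)/(0.8263 − 0.03257) = 3824.4/0.79373 = 4818.3 kPa
a/V_m² = 132.8/(0.8263)² = 194.50 kPa
P = 4818.3 − 194.50 = 4624 kPa

P ≈ 4624 kPa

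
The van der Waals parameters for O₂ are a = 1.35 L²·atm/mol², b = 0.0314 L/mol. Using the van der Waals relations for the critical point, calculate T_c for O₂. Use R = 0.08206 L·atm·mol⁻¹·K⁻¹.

For a van der Waals gas, T_c = 8a/(27Rb).
T_c = 8×1.35/(27×0.08206×0.0314) = 10.800/0.069570 = 155.2 K

T_c ≈ 155.2 K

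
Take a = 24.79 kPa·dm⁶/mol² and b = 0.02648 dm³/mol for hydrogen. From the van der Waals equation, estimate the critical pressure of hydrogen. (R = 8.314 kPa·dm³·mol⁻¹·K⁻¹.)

P_c ≈ 1309 kPa

For a van der Waals gas, P_c = a/(27b²).
P_c = 24.79/(27×(0.02648)²) = 24.79/0.018932 = 1309 kPa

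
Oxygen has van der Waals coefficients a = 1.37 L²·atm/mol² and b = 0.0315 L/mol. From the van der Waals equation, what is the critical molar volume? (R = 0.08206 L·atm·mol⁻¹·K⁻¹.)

V_m,c ≈ 0.09450 L/mol

For a van der Waals gas, V_m,c = 3b.
V_m,c = 3×0.0315 = 0.09450 L/mol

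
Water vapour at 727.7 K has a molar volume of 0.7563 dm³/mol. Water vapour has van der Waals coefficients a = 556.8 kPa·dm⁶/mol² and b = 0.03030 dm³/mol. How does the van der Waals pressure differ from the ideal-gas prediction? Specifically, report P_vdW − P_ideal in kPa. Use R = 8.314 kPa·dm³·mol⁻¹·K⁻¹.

ΔP ≈ -639.6 kPa

Ideal: P_ideal = RT/V_m = (8.314)(727.7)/0.7563 = 7999.60 kPa
vdW: P = RT/(V_m − b) − a/V_m² = 6050.10/0.726000 − 556.8/0.571990 = 8333.47 − 973.444 = 7360.03 kPa
ΔP = 7360.03 − 7999.60 = -639.6 kPa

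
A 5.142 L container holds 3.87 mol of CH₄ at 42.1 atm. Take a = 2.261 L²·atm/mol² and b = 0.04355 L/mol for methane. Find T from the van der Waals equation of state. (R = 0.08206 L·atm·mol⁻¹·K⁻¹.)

T = (P + a n²/V²)(V − nb)/(nR)
P + a n²/V² = 42.1 + (2.261)(3.87)²/(5.142)² = 43.381 atm
V − nb = 5.142 − (3.87)(0.04355) = 4.9735 L
T = (43.381)(4.9735)/((3.87)(0.08206)) = 679.4 K

T ≈ 679.4 K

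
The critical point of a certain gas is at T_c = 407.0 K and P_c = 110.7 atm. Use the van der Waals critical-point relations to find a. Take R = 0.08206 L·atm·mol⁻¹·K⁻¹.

From T_c = 8a/(27Rb) and P_c = a/(27b²): a = 27 R² T_c²/(64 P_c).
a = 27×(0.08206)²×(407.0)²/(64×110.7) = 30117/7084.8 = 4.251 L²·atm/mol²

a ≈ 4.251 L²·atm/mol²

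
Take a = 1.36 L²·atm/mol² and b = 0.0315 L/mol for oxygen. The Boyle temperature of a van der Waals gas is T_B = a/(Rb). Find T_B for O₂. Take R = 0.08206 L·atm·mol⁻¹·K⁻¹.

For a van der Waals gas the second virial coefficient B₂ = b − a/(RT) vanishes at T_B = a/(Rb).
T_B = 1.36/(0.08206×0.0315) = 1.36/0.0025849 = 526.1 K

T_B ≈ 526.1 K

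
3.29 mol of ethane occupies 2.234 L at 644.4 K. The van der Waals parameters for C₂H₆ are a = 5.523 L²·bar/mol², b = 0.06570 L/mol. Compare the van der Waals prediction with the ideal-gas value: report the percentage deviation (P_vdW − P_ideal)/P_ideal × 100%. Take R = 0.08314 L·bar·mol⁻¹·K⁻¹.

Ideal: P_ideal = nRT/V = (3.29)(0.08314)(644.4)/2.234 = 78.9002 bar
vdW: P = nRT/(V − nb) − a n²/V² = 176.263/2.01785 − 59.7815/4.99076 = 87.3519 − 11.9784 = 75.3735 bar
% deviation = (75.3735 − 78.9002)/78.9002 × 100% = -4.47%

-4.47 %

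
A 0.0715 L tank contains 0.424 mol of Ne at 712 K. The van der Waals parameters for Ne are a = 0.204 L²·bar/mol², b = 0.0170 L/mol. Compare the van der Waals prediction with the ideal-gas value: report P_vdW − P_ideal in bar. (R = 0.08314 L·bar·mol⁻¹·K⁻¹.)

ΔP ≈ 32.18 bar

Ideal: P_ideal = nRT/V = (0.424)(0.08314)(712)/0.0715 = 351.035 bar
vdW: P = nRT/(V − nb) − a n²/V² = 25.0990/0.0642920 − 0.0366743/0.00511225 = 390.391 − 7.17381 = 383.217 bar
ΔP = 383.217 − 351.035 = 32.18 bar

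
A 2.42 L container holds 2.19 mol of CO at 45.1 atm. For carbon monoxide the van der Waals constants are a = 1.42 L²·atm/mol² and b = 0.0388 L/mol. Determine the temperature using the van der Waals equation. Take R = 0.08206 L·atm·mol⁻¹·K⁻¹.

T ≈ 601.1 K

T = (P + a n²/V²)(V − nb)/(nR)
P + a n²/V² = 45.1 + (1.42)(2.19)²/(2.42)² = 46.263 atm
V − nb = 2.42 − (2.19)(0.0388) = 2.3350 L
T = (46.263)(2.3350)/((2.19)(0.08206)) = 601.1 K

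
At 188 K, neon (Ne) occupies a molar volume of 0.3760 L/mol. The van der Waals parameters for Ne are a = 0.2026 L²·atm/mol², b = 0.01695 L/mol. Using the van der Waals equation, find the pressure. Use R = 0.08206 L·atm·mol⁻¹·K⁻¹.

P ≈ 41.53 atm

P = RT/(V_m − b) − a/V_m²
RT/(V_m − b) = (0.08206)(188)/(0.3760 − 0.01695) = 15.427/0.35905 = 42.966 atm
a/V_m² = 0.2026/(0.3760)² = 1.4331 atm
P = 42.966 − 1.4331 = 41.53 atm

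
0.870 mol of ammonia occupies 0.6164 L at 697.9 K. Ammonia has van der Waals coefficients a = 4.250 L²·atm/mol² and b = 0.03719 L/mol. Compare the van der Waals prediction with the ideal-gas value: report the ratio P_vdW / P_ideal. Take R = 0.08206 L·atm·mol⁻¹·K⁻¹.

Ideal: P_ideal = nRT/V = (0.870)(0.08206)(697.9)/0.6164 = 80.8316 atm
vdW: P = nRT/(V − nb) − a n²/V² = 49.8246/0.584045 − 3.21683/0.379949 = 85.3095 − 8.46648 = 76.8430 atm
Ratio = 76.8430/80.8316 = 0.9507

P_vdW / P_ideal ≈ 0.9507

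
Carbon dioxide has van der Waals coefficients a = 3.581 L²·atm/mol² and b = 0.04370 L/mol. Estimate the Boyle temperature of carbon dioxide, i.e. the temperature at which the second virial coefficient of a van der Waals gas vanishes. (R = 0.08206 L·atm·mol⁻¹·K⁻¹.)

T_B ≈ 998.6 K

For a van der Waals gas the second virial coefficient B₂ = b − a/(RT) vanishes at T_B = a/(Rb).
T_B = 3.581/(0.08206×0.04370) = 3.581/0.0035860 = 998.6 K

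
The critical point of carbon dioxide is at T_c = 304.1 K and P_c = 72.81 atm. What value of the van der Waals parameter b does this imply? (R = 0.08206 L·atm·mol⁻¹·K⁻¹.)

From T_c = 8a/(27Rb) and P_c = a/(27b²): b = R T_c/(8 P_c).
b = (0.08206)(304.1)/(8×72.81) = 24.954/582.48 = 0.04284 L/mol

b ≈ 0.04284 L/mol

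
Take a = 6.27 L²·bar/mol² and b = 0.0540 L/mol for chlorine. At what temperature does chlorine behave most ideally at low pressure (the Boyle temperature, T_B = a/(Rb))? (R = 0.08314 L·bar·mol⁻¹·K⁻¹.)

T_B ≈ 1397 K

For a van der Waals gas the second virial coefficient B₂ = b − a/(RT) vanishes at T_B = a/(Rb).
T_B = 6.27/(0.08314×0.0540) = 6.27/0.0044896 = 1397 K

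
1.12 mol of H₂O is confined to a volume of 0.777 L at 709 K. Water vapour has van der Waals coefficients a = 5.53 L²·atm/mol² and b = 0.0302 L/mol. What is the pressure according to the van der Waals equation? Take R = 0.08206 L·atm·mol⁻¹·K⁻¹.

P ≈ 76.19 atm

P = nRT/(V − nb) − a n²/V²
nRT/(V − nb) = (1.12)(0.08206)(709)/(0.777 − 1.12×0.0302) = 65.162/0.74318 = 87.680 atm
a n²/V² = (5.53)(1.12)²/(0.777)² = 11.490 atm
P = 87.680 − 11.490 = 76.19 atm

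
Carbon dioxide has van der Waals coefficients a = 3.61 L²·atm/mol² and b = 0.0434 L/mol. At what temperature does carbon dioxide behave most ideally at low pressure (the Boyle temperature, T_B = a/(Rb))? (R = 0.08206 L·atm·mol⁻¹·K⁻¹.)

For a van der Waals gas the second virial coefficient B₂ = b − a/(RT) vanishes at T_B = a/(Rb).
T_B = 3.61/(0.08206×0.0434) = 3.61/0.0035614 = 1014 K

T_B ≈ 1014 K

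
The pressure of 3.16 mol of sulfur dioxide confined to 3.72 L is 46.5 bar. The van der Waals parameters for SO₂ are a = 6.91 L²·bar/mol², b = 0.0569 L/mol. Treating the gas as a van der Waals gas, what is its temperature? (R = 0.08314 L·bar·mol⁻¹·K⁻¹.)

T = (P + a n²/V²)(V − nb)/(nR)
P + a n²/V² = 46.5 + (6.91)(3.16)²/(3.72)² = 51.486 bar
V − nb = 3.72 − (3.16)(0.0569) = 3.5402 L
T = (51.486)(3.5402)/((3.16)(0.08314)) = 693.8 K

T ≈ 693.8 K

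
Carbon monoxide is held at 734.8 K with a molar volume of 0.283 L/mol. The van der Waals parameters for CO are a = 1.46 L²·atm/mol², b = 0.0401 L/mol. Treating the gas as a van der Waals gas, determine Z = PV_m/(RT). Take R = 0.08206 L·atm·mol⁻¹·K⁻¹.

Z ≈ 1.080

P = RT/(V_m − b) − a/V_m² = (0.08206)(734.8)/(0.283 − 0.0401) − 1.46/(0.283)²
  = 60.298/0.24290 − 18.230 = 248.24 − 18.230 = 230.01 atm
Z = PV_m/(RT) = (230.01)(0.283)/((0.08206)(734.8)) = 65.093/60.298 = 1.080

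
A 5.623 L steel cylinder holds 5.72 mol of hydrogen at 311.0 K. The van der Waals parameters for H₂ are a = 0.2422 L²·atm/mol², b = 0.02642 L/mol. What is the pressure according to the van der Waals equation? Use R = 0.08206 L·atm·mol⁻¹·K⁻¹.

P = nRT/(V − nb) − a n²/V²
nRT/(V − nb) = (5.72)(0.08206)(311.0)/(5.623 − 5.72×0.02642) = 145.98/5.4719 = 26.678 atm
a n²/V² = (0.2422)(5.72)²/(5.623)² = 0.25063 atm
P = 26.678 − 0.25063 = 26.43 atm

P ≈ 26.43 atm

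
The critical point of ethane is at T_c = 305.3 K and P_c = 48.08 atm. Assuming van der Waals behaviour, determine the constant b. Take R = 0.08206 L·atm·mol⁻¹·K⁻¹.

b ≈ 0.06513 L/mol

From T_c = 8a/(27Rb) and P_c = a/(27b²): b = R T_c/(8 P_c).
b = (0.08206)(305.3)/(8×48.08) = 25.053/384.64 = 0.06513 L/mol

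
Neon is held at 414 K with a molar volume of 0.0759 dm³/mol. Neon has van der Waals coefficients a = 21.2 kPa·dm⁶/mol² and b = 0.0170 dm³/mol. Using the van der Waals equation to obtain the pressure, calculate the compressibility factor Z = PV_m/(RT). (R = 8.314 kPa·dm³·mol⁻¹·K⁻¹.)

Z ≈ 1.207

P = RT/(V_m − b) − a/V_m² = (8.314)(414)/(0.0759 − 0.0170) − 21.2/(0.0759)²
  = 3442.0/0.058900 − 3680.0 = 58438 − 3680.0 = 54758 kPa
Z = PV_m/(RT) = (54758)(0.0759)/((8.314)(414)) = 4156.1/3442.0 = 1.207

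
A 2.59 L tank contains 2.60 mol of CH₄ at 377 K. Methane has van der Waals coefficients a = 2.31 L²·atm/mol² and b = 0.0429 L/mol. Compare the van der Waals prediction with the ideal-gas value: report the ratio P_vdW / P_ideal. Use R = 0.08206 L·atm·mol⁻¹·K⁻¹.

Ideal: P_ideal = nRT/V = (2.60)(0.08206)(377)/2.59 = 31.0561 atm
vdW: P = nRT/(V − nb) − a n²/V² = 80.4352/2.47846 − 15.6156/6.70810 = 32.4537 − 2.32787 = 30.1258 atm
Ratio = 30.1258/31.0561 = 0.9700

P_vdW / P_ideal ≈ 0.9700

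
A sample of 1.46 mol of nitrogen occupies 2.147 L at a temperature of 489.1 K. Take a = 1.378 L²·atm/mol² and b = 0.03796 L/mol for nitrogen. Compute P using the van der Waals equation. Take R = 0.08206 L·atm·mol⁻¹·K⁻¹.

P = nRT/(V − nb) − a n²/V²
nRT/(V − nb) = (1.46)(0.08206)(489.1)/(2.147 − 1.46×0.03796) = 58.598/2.0916 = 28.016 atm
a n²/V² = (1.378)(1.46)²/(2.147)² = 0.63722 atm
P = 28.016 − 0.63722 = 27.38 atm

P ≈ 27.38 atm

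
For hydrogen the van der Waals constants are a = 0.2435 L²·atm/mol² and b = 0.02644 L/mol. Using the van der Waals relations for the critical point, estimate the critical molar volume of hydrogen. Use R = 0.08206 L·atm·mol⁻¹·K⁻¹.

V_m,c ≈ 0.07932 L/mol

For a van der Waals gas, V_m,c = 3b.
V_m,c = 3×0.02644 = 0.07932 L/mol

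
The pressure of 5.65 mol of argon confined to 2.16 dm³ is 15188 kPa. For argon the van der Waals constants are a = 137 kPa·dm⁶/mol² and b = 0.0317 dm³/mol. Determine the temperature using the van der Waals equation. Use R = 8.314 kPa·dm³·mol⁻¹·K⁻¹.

T = (P + a n²/V²)(V − nb)/(nR)
P + a n²/V² = 15188 + (137)(5.65)²/(2.16)² = 16125 kPa
V − nb = 2.16 − (5.65)(0.0317) = 1.9809 dm³
T = (16125)(1.9809)/((5.65)(8.314)) = 680.0 K

T ≈ 680.0 K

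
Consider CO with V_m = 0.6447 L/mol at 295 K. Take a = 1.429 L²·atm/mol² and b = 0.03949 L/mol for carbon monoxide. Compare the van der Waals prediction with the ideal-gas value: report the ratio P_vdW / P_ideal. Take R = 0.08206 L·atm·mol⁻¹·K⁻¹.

Ideal: P_ideal = RT/V_m = (0.08206)(295)/0.6447 = 37.5488 atm
vdW: P = RT/(V_m − b) − a/V_m² = 24.2077/0.605210 − 1.429/0.415638 = 39.9988 − 3.43809 = 36.5607 atm
Ratio = 36.5607/37.5488 = 0.9737

P_vdW / P_ideal ≈ 0.9737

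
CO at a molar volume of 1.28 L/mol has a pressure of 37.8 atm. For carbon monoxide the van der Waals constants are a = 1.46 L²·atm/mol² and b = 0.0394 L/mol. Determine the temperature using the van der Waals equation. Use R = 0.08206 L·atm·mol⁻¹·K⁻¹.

T = (P + a/V_m²)(V_m − b)/R
P + a/V_m² = 37.8 + 1.46/(1.28)² = 38.691 atm
V_m − b = 1.28 − 0.0394 = 1.2406 L/mol
T = (38.691)(1.2406)/0.08206 = 584.9 K

T ≈ 584.9 K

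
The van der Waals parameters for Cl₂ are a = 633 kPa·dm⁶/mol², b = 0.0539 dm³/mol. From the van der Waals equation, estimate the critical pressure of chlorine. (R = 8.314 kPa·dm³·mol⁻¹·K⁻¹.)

For a van der Waals gas, P_c = a/(27b²).
P_c = 633/(27×(0.0539)²) = 633/0.078441 = 8070 kPa

P_c ≈ 8070 kPa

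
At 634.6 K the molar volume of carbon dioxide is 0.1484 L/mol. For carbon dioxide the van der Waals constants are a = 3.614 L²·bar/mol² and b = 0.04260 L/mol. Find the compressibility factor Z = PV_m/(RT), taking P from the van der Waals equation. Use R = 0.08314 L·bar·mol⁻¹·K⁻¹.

P = RT/(V_m − b) − a/V_m² = (0.08314)(634.6)/(0.1484 − 0.04260) − 3.614/(0.1484)²
  = 52.761/0.10580 − 164.10 = 498.69 − 164.10 = 334.59 bar
Z = PV_m/(RT) = (334.59)(0.1484)/((0.08314)(634.6)) = 49.653/52.761 = 0.9411

Z ≈ 0.9411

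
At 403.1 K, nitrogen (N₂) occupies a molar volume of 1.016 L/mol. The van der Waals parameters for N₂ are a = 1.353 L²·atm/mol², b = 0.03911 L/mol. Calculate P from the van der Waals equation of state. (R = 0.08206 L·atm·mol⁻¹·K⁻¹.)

P = RT/(V_m − b) − a/V_m²
RT/(V_m − b) = (0.08206)(403.1)/(1.016 − 0.03911) = 33.078/0.97689 = 33.861 atm
a/V_m² = 1.353/(1.016)² = 1.3107 atm
P = 33.861 − 1.3107 = 32.55 atm

P ≈ 32.55 atm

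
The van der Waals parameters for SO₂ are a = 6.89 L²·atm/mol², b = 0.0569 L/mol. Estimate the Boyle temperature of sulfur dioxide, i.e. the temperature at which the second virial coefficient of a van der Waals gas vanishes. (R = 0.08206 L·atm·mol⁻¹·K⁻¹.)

For a van der Waals gas the second virial coefficient B₂ = b − a/(RT) vanishes at T_B = a/(Rb).
T_B = 6.89/(0.08206×0.0569) = 6.89/0.0046692 = 1476 K

T_B ≈ 1476 K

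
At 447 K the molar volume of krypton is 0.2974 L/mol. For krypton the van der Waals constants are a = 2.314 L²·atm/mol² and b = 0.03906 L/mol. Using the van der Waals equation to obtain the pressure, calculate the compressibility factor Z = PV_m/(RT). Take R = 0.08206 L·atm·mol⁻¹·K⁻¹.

P = RT/(V_m − b) − a/V_m² = (0.08206)(447)/(0.2974 − 0.03906) − 2.314/(0.2974)²
  = 36.681/0.25834 − 26.163 = 141.99 − 26.163 = 115.83 atm
Z = PV_m/(RT) = (115.83)(0.2974)/((0.08206)(447)) = 34.448/36.681 = 0.9391

Z ≈ 0.9391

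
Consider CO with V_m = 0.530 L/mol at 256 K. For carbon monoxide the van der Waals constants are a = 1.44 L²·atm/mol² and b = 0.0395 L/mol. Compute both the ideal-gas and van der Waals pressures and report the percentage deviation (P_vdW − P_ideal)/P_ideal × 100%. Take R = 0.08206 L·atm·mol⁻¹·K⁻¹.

Ideal: P_ideal = RT/V_m = (0.08206)(256)/0.530 = 39.6365 atm
vdW: P = RT/(V_m − b) − a/V_m² = 21.0074/0.490500 − 1.44/0.280900 = 42.8285 − 5.12638 = 37.7021 atm
% deviation = (37.7021 − 39.6365)/39.6365 × 100% = -4.88%

-4.88 %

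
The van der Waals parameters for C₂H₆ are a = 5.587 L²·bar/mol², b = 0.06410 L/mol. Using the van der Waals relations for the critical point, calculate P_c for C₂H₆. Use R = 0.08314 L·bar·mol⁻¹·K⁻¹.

P_c ≈ 50.36 bar

For a van der Waals gas, P_c = a/(27b²).
P_c = 5.587/(27×(0.06410)²) = 5.587/0.11094 = 50.36 bar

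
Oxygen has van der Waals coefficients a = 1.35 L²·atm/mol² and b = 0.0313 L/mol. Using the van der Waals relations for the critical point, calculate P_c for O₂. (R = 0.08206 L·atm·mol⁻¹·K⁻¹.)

For a van der Waals gas, P_c = a/(27b²).
P_c = 1.35/(27×(0.0313)²) = 1.35/0.026452 = 51.04 atm

P_c ≈ 51.04 atm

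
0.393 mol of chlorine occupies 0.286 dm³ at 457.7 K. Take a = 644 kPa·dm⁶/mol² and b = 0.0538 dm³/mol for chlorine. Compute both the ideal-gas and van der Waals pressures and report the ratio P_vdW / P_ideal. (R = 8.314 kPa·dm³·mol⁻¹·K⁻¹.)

P_vdW / P_ideal ≈ 0.8473

Ideal: P_ideal = nRT/V = (0.393)(8.314)(457.7)/0.286 = 5228.99 kPa
vdW: P = nRT/(V − nb) − a n²/V² = 1495.49/0.264857 − 99.4652/0.0817960 = 5646.41 − 1216.02 = 4430.39 kPa
Ratio = 4430.39/5228.99 = 0.8473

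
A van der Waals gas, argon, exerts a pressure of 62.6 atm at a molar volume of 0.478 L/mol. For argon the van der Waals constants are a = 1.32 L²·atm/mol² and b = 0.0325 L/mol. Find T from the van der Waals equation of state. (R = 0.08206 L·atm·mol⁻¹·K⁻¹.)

T = (P + a/V_m²)(V_m − b)/R
P + a/V_m² = 62.6 + 1.32/(0.478)² = 68.377 atm
V_m − b = 0.478 − 0.0325 = 0.44550 L/mol
T = (68.377)(0.44550)/0.08206 = 371.2 K

T ≈ 371.2 K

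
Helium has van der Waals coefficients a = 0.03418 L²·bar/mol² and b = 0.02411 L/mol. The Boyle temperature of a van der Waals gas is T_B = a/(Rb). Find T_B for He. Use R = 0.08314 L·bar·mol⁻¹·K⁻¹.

T_B ≈ 17.05 K

For a van der Waals gas the second virial coefficient B₂ = b − a/(RT) vanishes at T_B = a/(Rb).
T_B = 0.03418/(0.08314×0.02411) = 0.03418/0.0020045 = 17.05 K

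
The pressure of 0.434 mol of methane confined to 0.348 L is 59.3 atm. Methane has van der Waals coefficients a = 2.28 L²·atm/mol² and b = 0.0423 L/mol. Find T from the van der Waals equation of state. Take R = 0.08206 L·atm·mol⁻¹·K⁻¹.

T = (P + a n²/V²)(V − nb)/(nR)
P + a n²/V² = 59.3 + (2.28)(0.434)²/(0.348)² = 62.846 atm
V − nb = 0.348 − (0.434)(0.0423) = 0.32964 L
T = (62.846)(0.32964)/((0.434)(0.08206)) = 581.7 K

T ≈ 581.7 K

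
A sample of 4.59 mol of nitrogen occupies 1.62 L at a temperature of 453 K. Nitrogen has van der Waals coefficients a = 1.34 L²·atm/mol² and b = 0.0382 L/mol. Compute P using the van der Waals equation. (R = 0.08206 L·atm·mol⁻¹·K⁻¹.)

P ≈ 107.3 atm

P = nRT/(V − nb) − a n²/V²
nRT/(V − nb) = (4.59)(0.08206)(453)/(1.62 − 4.59×0.0382) = 170.62/1.4447 = 118.10 atm
a n²/V² = (1.34)(4.59)²/(1.62)² = 10.757 atm
P = 118.10 − 10.757 = 107.3 atm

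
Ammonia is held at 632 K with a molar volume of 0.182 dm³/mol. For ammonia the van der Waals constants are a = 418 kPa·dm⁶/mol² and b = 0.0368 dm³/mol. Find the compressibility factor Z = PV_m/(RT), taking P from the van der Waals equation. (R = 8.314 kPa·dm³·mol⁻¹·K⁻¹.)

P = RT/(V_m − b) − a/V_m² = (8.314)(632)/(0.182 − 0.0368) − 418/(0.182)²
  = 5254.4/0.14520 − 12619 = 36187 − 12619 = 23568 kPa
Z = PV_m/(RT) = (23568)(0.182)/((8.314)(632)) = 4289.4/5254.4 = 0.8163

Z ≈ 0.8163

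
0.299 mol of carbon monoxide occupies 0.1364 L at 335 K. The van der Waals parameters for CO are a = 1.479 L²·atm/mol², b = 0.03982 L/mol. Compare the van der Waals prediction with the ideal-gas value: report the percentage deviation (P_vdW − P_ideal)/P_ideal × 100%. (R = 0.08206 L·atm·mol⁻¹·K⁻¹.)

Ideal: P_ideal = nRT/V = (0.299)(0.08206)(335)/0.1364 = 60.2606 atm
vdW: P = nRT/(V − nb) − a n²/V² = 8.21954/0.124494 − 0.132224/0.0186050 = 66.0236 − 7.10691 = 58.9167 atm
% deviation = (58.9167 − 60.2606)/60.2606 × 100% = -2.23%

-2.23 %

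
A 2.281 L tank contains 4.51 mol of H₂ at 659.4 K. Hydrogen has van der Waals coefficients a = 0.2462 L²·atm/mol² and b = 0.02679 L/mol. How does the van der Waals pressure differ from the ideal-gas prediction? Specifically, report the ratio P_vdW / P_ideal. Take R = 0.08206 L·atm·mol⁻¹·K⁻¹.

Ideal: P_ideal = nRT/V = (4.51)(0.08206)(659.4)/2.281 = 106.987 atm
vdW: P = nRT/(V − nb) − a n²/V² = 244.038/2.16018 − 5.00773/5.20296 = 112.971 − 0.962477 = 112.009 atm
Ratio = 112.009/106.987 = 1.047

P_vdW / P_ideal ≈ 1.047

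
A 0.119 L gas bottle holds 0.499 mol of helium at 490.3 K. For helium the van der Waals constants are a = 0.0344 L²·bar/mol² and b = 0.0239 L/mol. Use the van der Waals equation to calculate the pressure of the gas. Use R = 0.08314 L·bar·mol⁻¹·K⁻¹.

P = nRT/(V − nb) − a n²/V²
nRT/(V − nb) = (0.499)(0.08314)(490.3)/(0.119 − 0.499×0.0239) = 20.341/0.10707 = 189.98 bar
a n²/V² = (0.0344)(0.499)²/(0.119)² = 0.60487 bar
P = 189.98 − 0.60487 = 189.4 bar

P ≈ 189.4 bar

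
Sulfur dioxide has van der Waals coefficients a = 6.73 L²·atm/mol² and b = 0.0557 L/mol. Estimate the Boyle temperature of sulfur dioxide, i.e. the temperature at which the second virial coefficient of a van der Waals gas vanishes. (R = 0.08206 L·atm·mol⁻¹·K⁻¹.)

For a van der Waals gas the second virial coefficient B₂ = b − a/(RT) vanishes at T_B = a/(Rb).
T_B = 6.73/(0.08206×0.0557) = 6.73/0.0045707 = 1472 K

T_B ≈ 1472 K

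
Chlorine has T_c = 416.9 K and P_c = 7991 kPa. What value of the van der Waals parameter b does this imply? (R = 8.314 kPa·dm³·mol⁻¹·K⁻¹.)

b ≈ 0.05422 dm³/mol

From T_c = 8a/(27Rb) and P_c = a/(27b²): b = R T_c/(8 P_c).
b = (8.314)(416.9)/(8×7991) = 3466.1/63928 = 0.05422 dm³/mol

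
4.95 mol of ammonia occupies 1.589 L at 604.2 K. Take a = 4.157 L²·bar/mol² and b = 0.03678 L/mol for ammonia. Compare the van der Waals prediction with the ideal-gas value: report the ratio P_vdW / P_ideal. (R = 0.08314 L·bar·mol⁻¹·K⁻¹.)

P_vdW / P_ideal ≈ 0.8716

Ideal: P_ideal = nRT/V = (4.95)(0.08314)(604.2)/1.589 = 156.485 bar
vdW: P = nRT/(V − nb) − a n²/V² = 248.654/1.40694 − 101.857/2.52492 = 176.734 − 40.3407 = 136.393 bar
Ratio = 136.393/156.485 = 0.8716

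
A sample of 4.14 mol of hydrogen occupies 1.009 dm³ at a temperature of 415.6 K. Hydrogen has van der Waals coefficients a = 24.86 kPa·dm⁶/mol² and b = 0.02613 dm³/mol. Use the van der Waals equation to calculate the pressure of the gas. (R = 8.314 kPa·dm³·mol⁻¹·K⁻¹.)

P = nRT/(V − nb) − a n²/V²
nRT/(V − nb) = (4.14)(8.314)(415.6)/(1.009 − 4.14×0.02613) = 14305/0.90082 = 15880 kPa
a n²/V² = (24.86)(4.14)²/(1.009)² = 418.52 kPa
P = 15880 − 418.52 = 15461 kPa

P ≈ 15461 kPa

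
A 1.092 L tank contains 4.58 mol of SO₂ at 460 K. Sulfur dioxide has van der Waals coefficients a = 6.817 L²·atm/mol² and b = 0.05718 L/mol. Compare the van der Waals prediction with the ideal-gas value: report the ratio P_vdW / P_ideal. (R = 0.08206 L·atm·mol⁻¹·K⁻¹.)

P_vdW / P_ideal ≈ 0.5580

Ideal: P_ideal = nRT/V = (4.58)(0.08206)(460)/1.092 = 158.319 atm
vdW: P = nRT/(V − nb) − a n²/V² = 172.884/0.830116 − 142.996/1.19246 = 208.265 − 119.917 = 88.348 atm
Ratio = 88.348/158.319 = 0.5580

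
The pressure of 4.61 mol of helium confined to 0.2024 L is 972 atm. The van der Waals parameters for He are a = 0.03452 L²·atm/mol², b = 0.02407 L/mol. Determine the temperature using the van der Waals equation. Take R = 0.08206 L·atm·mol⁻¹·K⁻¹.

T = (P + a n²/V²)(V − nb)/(nR)
P + a n²/V² = 972 + (0.03452)(4.61)²/(0.2024)² = 989.91 atm
V − nb = 0.2024 − (4.61)(0.02407) = 0.091437 L
T = (989.91)(0.091437)/((4.61)(0.08206)) = 239.3 K

T ≈ 239.3 K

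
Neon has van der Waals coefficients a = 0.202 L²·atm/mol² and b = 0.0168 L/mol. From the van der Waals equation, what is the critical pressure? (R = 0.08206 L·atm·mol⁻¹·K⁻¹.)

P_c ≈ 26.51 atm

For a van der Waals gas, P_c = a/(27b²).
P_c = 0.202/(27×(0.0168)²) = 0.202/0.0076205 = 26.51 atm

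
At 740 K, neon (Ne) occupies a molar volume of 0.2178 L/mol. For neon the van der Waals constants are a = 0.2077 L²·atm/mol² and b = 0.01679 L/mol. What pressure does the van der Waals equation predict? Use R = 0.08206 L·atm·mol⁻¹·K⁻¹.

P = RT/(V_m − b) − a/V_m²
RT/(V_m − b) = (0.08206)(740)/(0.2178 − 0.01679) = 60.724/0.20101 = 302.09 atm
a/V_m² = 0.2077/(0.2178)² = 4.3785 atm
P = 302.09 − 4.3785 = 297.7 atm

P ≈ 297.7 atm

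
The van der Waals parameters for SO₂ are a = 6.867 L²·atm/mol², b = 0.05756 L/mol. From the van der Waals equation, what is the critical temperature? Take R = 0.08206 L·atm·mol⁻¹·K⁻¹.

T_c ≈ 430.8 K

For a van der Waals gas, T_c = 8a/(27Rb).
T_c = 8×6.867/(27×0.08206×0.05756) = 54.936/0.12753 = 430.8 K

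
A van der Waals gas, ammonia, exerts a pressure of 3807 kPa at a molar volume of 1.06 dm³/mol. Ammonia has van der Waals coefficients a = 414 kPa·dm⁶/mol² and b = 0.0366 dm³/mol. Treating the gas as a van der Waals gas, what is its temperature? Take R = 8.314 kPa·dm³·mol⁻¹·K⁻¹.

T ≈ 514.0 K

T = (P + a/V_m²)(V_m − b)/R
P + a/V_m² = 3807 + 414/(1.06)² = 4175.5 kPa
V_m − b = 1.06 − 0.0366 = 1.0234 dm³/mol
T = (4175.5)(1.0234)/8.314 = 514.0 K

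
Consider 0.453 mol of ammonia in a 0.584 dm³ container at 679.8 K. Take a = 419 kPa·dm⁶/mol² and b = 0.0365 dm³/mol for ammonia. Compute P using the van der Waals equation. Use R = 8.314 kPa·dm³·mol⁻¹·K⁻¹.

P ≈ 4260 kPa

P = nRT/(V − nb) − a n²/V²
nRT/(V − nb) = (0.453)(8.314)(679.8)/(0.584 − 0.453×0.0365) = 2560.3/0.56747 = 4511.8 kPa
a n²/V² = (419)(0.453)²/(0.584)² = 252.11 kPa
P = 4511.8 − 252.11 = 4260 kPa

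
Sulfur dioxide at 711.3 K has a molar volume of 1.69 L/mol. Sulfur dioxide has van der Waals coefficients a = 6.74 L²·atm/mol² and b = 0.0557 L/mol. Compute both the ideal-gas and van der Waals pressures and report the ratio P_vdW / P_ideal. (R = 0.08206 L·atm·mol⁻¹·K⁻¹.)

P_vdW / P_ideal ≈ 0.9658

Ideal: P_ideal = RT/V_m = (0.08206)(711.3)/1.69 = 34.5380 atm
vdW: P = RT/(V_m − b) − a/V_m² = 58.3693/1.63430 − 6.74/2.85610 = 35.7152 − 2.35986 = 33.3553 atm
Ratio = 33.3553/34.5380 = 0.9658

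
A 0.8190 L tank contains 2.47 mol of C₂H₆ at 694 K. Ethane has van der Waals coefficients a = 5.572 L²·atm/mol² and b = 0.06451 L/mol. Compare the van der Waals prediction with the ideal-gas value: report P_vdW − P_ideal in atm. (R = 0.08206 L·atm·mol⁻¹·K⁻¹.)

ΔP ≈ -9.19 atm

Ideal: P_ideal = nRT/V = (2.47)(0.08206)(694)/0.8190 = 171.753 atm
vdW: P = nRT/(V − nb) − a n²/V² = 140.666/0.659660 − 33.9942/0.670761 = 213.240 − 50.6800 = 162.560 atm
ΔP = 162.560 − 171.753 = -9.19 atm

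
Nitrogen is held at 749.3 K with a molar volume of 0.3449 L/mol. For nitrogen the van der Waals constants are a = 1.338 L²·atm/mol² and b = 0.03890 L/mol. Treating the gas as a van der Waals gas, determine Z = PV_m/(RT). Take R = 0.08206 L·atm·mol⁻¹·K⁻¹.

Z ≈ 1.064

P = RT/(V_m − b) − a/V_m² = (0.08206)(749.3)/(0.3449 − 0.03890) − 1.338/(0.3449)²
  = 61.488/0.30600 − 11.248 = 200.94 − 11.248 = 189.69 atm
Z = PV_m/(RT) = (189.69)(0.3449)/((0.08206)(749.3)) = 65.424/61.488 = 1.064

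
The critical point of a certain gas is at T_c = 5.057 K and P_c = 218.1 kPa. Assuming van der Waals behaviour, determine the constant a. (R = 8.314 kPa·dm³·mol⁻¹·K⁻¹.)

From T_c = 8a/(27Rb) and P_c = a/(27b²): a = 27 R² T_c²/(64 P_c).
a = 27×(8.314)²×(5.057)²/(64×218.1) = 47728/13958 = 3.419 kPa·dm⁶/mol²

a ≈ 3.419 kPa·dm⁶/mol²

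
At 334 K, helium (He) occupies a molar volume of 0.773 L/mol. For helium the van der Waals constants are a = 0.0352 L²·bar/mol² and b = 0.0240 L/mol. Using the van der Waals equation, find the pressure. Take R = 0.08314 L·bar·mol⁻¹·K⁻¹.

P ≈ 37.02 bar

P = RT/(V_m − b) − a/V_m²
RT/(V_m − b) = (0.08314)(334)/(0.773 − 0.0240) = 27.769/0.74900 = 37.075 bar
a/V_m² = 0.0352/(0.773)² = 0.058909 bar
P = 37.075 − 0.058909 = 37.02 bar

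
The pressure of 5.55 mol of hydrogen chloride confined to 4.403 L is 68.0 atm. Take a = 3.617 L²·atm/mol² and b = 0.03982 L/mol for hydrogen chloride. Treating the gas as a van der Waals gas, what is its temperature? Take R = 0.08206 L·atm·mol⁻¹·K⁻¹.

T = (P + a n²/V²)(V − nb)/(nR)
P + a n²/V² = 68.0 + (3.617)(5.55)²/(4.403)² = 73.747 atm
V − nb = 4.403 − (5.55)(0.03982) = 4.1820 L
T = (73.747)(4.1820)/((5.55)(0.08206)) = 677.2 K

T ≈ 677.2 K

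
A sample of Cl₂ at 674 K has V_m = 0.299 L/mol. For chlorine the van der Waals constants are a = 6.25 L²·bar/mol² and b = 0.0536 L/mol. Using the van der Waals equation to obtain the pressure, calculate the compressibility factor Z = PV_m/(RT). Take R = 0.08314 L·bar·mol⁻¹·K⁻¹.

Z ≈ 0.8454

P = RT/(V_m − b) − a/V_m² = (0.08314)(674)/(0.299 − 0.0536) − 6.25/(0.299)²
  = 56.036/0.24540 − 69.910 = 228.35 − 69.910 = 158.44 bar
Z = PV_m/(RT) = (158.44)(0.299)/((0.08314)(674)) = 47.374/56.036 = 0.8454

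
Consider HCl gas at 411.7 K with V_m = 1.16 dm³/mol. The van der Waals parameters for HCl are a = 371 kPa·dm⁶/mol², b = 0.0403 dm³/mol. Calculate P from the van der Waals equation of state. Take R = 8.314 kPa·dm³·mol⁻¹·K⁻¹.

P ≈ 2781 kPa

P = RT/(V_m − b) − a/V_m²
RT/(V_m − b) = (8.314)(411.7)/(1.16 − 0.0403) = 3422.9/1.1197 = 3057.0 kPa
a/V_m² = 371/(1.16)² = 275.71 kPa
P = 3057.0 − 275.71 = 2781 kPa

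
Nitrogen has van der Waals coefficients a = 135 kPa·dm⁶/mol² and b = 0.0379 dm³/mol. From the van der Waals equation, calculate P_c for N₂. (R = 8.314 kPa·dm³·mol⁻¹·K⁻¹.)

For a van der Waals gas, P_c = a/(27b²).
P_c = 135/(27×(0.0379)²) = 135/0.038783 = 3481 kPa

P_c ≈ 3481 kPa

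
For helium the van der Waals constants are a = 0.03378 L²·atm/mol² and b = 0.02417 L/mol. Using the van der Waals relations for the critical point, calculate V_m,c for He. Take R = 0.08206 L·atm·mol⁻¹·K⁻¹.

For a van der Waals gas, V_m,c = 3b.
V_m,c = 3×0.02417 = 0.07251 L/mol

V_m,c ≈ 0.07251 L/mol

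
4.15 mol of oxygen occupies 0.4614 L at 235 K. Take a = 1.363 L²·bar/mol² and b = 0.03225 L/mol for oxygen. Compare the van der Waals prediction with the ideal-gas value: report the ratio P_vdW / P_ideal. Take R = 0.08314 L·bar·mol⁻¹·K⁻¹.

P_vdW / P_ideal ≈ 0.7811

Ideal: P_ideal = nRT/V = (4.15)(0.08314)(235)/0.4614 = 175.731 bar
vdW: P = nRT/(V − nb) − a n²/V² = 81.0823/0.327563 − 23.4743/0.212890 = 247.532 − 110.265 = 137.267 bar
Ratio = 137.267/175.731 = 0.7811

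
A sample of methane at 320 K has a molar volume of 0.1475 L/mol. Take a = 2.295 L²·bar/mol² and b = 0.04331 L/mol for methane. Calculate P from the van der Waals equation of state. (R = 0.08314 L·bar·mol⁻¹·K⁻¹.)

P ≈ 149.9 bar

P = RT/(V_m − b) − a/V_m²
RT/(V_m − b) = (0.08314)(320)/(0.1475 − 0.04331) = 26.605/0.10419 = 255.35 bar
a/V_m² = 2.295/(0.1475)² = 105.49 bar
P = 255.35 − 105.49 = 149.9 bar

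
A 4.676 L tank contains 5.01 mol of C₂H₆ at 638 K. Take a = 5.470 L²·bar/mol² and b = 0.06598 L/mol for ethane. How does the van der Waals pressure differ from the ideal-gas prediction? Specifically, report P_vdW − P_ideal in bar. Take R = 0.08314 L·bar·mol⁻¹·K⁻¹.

ΔP ≈ -1.956 bar

Ideal: P_ideal = nRT/V = (5.01)(0.08314)(638)/4.676 = 56.8321 bar
vdW: P = nRT/(V − nb) − a n²/V² = 265.747/4.34544 − 137.298/21.8650 = 61.1554 − 6.27935 = 54.8761 bar
ΔP = 54.8761 − 56.8321 = -1.956 bar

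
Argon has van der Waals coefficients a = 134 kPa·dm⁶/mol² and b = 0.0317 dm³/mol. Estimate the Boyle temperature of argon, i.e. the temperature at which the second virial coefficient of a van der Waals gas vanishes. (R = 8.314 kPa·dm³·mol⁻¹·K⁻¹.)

T_B ≈ 508.4 K

For a van der Waals gas the second virial coefficient B₂ = b − a/(RT) vanishes at T_B = a/(Rb).
T_B = 134/(8.314×0.0317) = 134/0.26355 = 508.4 K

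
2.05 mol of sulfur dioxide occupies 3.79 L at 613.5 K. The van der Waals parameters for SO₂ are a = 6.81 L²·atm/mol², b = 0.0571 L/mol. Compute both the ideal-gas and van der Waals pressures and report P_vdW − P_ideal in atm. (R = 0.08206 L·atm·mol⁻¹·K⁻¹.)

ΔP ≈ -1.125 atm

Ideal: P_ideal = nRT/V = (2.05)(0.08206)(613.5)/3.79 = 27.2308 atm
vdW: P = nRT/(V − nb) − a n²/V² = 103.205/3.67295 − 28.6190/14.3641 = 28.0987 − 1.99240 = 26.1063 atm
ΔP = 26.1063 − 27.2308 = -1.125 atm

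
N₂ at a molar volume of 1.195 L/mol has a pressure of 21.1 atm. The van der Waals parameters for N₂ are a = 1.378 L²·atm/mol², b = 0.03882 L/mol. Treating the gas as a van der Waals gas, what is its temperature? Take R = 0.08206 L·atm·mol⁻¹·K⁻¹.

T = (P + a/V_m²)(V_m − b)/R
P + a/V_m² = 21.1 + 1.378/(1.195)² = 22.065 atm
V_m − b = 1.195 − 0.03882 = 1.1562 L/mol
T = (22.065)(1.1562)/0.08206 = 310.9 K

T ≈ 310.9 K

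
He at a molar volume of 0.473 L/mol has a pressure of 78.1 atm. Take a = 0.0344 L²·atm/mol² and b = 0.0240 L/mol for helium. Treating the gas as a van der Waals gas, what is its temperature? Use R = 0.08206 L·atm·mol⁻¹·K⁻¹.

T ≈ 428.2 K

T = (P + a/V_m²)(V_m − b)/R
P + a/V_m² = 78.1 + 0.0344/(0.473)² = 78.254 atm
V_m − b = 0.473 − 0.0240 = 0.44900 L/mol
T = (78.254)(0.44900)/0.08206 = 428.2 K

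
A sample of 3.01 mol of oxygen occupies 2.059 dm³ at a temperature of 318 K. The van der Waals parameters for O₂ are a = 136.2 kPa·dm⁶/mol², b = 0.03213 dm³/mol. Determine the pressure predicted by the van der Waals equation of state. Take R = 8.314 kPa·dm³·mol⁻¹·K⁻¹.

P = nRT/(V − nb) − a n²/V²
nRT/(V − nb) = (3.01)(8.314)(318)/(2.059 − 3.01×0.03213) = 7958.0/1.9623 = 4055.4 kPa
a n²/V² = (136.2)(3.01)²/(2.059)² = 291.07 kPa
P = 4055.4 − 291.07 = 3764 kPa

P ≈ 3764 kPa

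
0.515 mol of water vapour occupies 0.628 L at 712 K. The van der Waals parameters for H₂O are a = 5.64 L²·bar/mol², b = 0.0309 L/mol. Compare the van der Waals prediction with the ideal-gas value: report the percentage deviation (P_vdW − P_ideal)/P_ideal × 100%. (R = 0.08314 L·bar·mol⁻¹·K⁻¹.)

Ideal: P_ideal = nRT/V = (0.515)(0.08314)(712)/0.628 = 48.5442 bar
vdW: P = nRT/(V − nb) − a n²/V² = 30.4858/0.612087 − 1.49587/0.394384 = 49.8063 − 3.79293 = 46.0134 bar
% deviation = (46.0134 − 48.5442)/48.5442 × 100% = -5.21%

-5.21 %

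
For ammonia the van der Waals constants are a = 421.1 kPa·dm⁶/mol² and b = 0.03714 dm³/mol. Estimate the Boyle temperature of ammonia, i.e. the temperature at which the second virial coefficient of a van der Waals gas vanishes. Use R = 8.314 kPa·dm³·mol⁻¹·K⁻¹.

For a van der Waals gas the second virial coefficient B₂ = b − a/(RT) vanishes at T_B = a/(Rb).
T_B = 421.1/(8.314×0.03714) = 421.1/0.30878 = 1364 K

T_B ≈ 1364 K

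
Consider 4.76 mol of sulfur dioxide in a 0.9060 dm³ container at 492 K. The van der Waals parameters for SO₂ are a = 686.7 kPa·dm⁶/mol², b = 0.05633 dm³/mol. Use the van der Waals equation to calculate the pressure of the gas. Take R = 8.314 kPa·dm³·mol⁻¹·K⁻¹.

P ≈ 11570 kPa

P = nRT/(V − nb) − a n²/V²
nRT/(V − nb) = (4.76)(8.314)(492)/(0.9060 − 4.76×0.05633) = 19471/0.63787 = 30525 kPa
a n²/V² = (686.7)(4.76)²/(0.9060)² = 18955 kPa
P = 30525 − 18955 = 11570 kPa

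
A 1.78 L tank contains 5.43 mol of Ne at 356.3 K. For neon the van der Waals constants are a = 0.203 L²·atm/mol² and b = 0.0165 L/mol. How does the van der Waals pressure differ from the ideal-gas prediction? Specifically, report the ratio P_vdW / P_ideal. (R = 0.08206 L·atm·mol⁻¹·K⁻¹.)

P_vdW / P_ideal ≈ 1.032

Ideal: P_ideal = nRT/V = (5.43)(0.08206)(356.3)/1.78 = 89.1923 atm
vdW: P = nRT/(V − nb) − a n²/V² = 158.762/1.69041 − 5.98543/3.16840 = 93.9192 − 1.88910 = 92.0301 atm
Ratio = 92.0301/89.1923 = 1.032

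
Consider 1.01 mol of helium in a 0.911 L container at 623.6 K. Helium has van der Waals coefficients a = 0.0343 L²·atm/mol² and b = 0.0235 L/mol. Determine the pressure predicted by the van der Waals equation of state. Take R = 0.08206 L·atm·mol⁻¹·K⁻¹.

P ≈ 58.21 atm

P = nRT/(V − nb) − a n²/V²
nRT/(V − nb) = (1.01)(0.08206)(623.6)/(0.911 − 1.01×0.0235) = 51.684/0.88727 = 58.251 atm
a n²/V² = (0.0343)(1.01)²/(0.911)² = 0.042160 atm
P = 58.251 − 0.042160 = 58.21 atm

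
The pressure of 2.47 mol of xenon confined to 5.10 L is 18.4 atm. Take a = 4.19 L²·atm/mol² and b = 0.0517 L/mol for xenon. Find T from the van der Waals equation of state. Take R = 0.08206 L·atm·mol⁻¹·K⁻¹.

T ≈ 475.5 K

T = (P + a n²/V²)(V − nb)/(nR)
P + a n²/V² = 18.4 + (4.19)(2.47)²/(5.10)² = 19.383 atm
V − nb = 5.10 − (2.47)(0.0517) = 4.9723 L
T = (19.383)(4.9723)/((2.47)(0.08206)) = 475.5 K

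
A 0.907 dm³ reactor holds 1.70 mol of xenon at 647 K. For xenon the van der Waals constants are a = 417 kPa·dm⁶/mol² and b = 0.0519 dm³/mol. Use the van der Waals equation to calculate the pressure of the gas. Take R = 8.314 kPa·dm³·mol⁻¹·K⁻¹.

P ≈ 9704 kPa

P = nRT/(V − nb) − a n²/V²
nRT/(V − nb) = (1.70)(8.314)(647)/(0.907 − 1.70×0.0519) = 9144.6/0.81877 = 11169 kPa
a n²/V² = (417)(1.70)²/(0.907)² = 1464.9 kPa
P = 11169 − 1464.9 = 9704 kPa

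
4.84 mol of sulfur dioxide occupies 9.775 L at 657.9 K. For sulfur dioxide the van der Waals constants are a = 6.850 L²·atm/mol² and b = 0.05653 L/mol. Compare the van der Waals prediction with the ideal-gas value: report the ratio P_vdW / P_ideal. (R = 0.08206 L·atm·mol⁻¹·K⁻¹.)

Ideal: P_ideal = nRT/V = (4.84)(0.08206)(657.9)/9.775 = 26.7313 atm
vdW: P = nRT/(V − nb) − a n²/V² = 261.298/9.50139 − 160.465/95.5506 = 27.5010 − 1.67937 = 25.8216 atm
Ratio = 25.8216/26.7313 = 0.9660

P_vdW / P_ideal ≈ 0.9660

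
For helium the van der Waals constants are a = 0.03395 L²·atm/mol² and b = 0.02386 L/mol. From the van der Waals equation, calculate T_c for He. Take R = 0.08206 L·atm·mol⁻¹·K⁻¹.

T_c ≈ 5.138 K

For a van der Waals gas, T_c = 8a/(27Rb).
T_c = 8×0.03395/(27×0.08206×0.02386) = 0.27160/0.052865 = 5.138 K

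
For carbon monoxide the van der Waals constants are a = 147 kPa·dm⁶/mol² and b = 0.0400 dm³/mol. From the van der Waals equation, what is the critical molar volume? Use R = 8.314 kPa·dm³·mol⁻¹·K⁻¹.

For a van der Waals gas, V_m,c = 3b.
V_m,c = 3×0.0400 = 0.1200 dm³/mol

V_m,c ≈ 0.1200 dm³/mol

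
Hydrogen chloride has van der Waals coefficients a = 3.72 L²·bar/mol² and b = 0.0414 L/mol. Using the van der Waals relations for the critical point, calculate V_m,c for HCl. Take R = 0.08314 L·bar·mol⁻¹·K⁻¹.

For a van der Waals gas, V_m,c = 3b.
V_m,c = 3×0.0414 = 0.1242 L/mol

V_m,c ≈ 0.1242 L/mol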